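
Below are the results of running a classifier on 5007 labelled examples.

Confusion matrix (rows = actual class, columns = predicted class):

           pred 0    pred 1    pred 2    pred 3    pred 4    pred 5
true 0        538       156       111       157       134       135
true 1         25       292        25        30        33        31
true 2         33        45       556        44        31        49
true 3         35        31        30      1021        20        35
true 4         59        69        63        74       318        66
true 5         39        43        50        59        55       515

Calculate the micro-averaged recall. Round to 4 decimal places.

0.6471

Micro-averaging pools counts across classes: ΣTP=3240, ΣFP=1767, ΣFN=1767.
Micro-recall = TP/(TP+FN) on pooled counts = 0.6471 (equals overall accuracy in single-label multiclass).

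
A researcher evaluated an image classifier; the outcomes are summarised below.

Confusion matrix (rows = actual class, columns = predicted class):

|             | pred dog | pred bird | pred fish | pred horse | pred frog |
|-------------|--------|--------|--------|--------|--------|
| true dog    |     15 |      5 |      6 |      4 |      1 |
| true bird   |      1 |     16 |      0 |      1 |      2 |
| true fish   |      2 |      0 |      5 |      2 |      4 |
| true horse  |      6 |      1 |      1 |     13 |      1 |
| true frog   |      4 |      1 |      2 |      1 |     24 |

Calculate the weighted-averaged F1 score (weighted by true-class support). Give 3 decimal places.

Per-class F1 score (2·TP/(2·TP+FP+FN)):
  dog: TP=15, FP=1+2+6+4=13, FN=5+6+4+1=16 → 30/59 = 0.5085
  bird: TP=16, FP=5+0+1+1=7, FN=1+0+1+2=4 → 32/43 = 0.7442
  fish: TP=5, FP=6+0+1+2=9, FN=2+0+2+4=8 → 10/27 = 0.3704
  horse: TP=13, FP=4+1+2+1=8, FN=6+1+1+1=9 → 26/43 = 0.6047
  frog: TP=24, FP=1+2+4+1=8, FN=4+1+2+1=8 → 48/64 = 0.7500
Weighted-F1 score = Σ (supportᵢ/N)·F1 scoreᵢ with N=118: (31/118)·0.5085 + (20/118)·0.7442 + (13/118)·0.3704 + (22/118)·0.6047 + (32/118)·0.7500 = 0.617

0.617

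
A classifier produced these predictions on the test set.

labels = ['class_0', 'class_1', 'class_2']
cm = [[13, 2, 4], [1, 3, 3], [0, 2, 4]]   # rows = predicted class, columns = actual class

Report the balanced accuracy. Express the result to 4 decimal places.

Balanced accuracy = mean of per-class recall.
  class_0: recall = 13/14 = 0.92857
  class_1: recall = 3/7 = 0.42857
  class_2: recall = 4/11 = 0.36364
Mean = (0.92857 + 0.42857 + 0.36364) / 3 = 0.5736

0.5736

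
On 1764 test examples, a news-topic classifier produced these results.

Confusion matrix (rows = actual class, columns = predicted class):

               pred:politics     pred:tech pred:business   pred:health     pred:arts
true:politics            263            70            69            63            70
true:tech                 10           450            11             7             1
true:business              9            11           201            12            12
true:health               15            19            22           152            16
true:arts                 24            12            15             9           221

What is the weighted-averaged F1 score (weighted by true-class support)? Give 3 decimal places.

0.720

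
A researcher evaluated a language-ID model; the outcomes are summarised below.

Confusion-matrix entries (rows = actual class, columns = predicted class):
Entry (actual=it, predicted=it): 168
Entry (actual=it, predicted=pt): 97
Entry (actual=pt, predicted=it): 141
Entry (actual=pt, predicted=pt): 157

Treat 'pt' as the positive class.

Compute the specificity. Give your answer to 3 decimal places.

0.634

Specificity = TN/(TN+FP) = 168/(168+97) = 0.634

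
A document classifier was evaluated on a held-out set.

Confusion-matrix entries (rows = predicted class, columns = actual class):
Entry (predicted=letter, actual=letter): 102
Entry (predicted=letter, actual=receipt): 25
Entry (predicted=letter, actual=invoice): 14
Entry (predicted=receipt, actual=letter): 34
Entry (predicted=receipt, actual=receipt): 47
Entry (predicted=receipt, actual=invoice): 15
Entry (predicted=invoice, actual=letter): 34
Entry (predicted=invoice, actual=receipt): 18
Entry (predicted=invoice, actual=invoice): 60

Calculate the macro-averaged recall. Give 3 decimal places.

Per-class recall (TP/(TP+FN)):
  letter: TP=102, FN=34+34=68 → 102/170 = 0.6000
  receipt: TP=47, FN=25+18=43 → 47/90 = 0.5222
  invoice: TP=60, FN=14+15=29 → 60/89 = 0.6742
Macro-recall = mean = (0.6000 + 0.5222 + 0.6742) / 3 = 0.599

0.599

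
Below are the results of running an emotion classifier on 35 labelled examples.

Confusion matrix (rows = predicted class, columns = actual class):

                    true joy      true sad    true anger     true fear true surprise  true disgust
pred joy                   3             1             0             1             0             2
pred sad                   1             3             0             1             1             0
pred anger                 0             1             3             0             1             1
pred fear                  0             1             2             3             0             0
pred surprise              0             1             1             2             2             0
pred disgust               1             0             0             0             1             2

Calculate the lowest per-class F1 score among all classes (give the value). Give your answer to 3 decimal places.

Per-class F1 score (2·TP/(2·TP+FP+FN)):
  joy: TP=3, FP=1+0+1+0+2=4, FN=1+0+0+0+1=2 → 6/12 = 0.5000
  sad: TP=3, FP=1+0+1+1+0=3, FN=1+1+1+1+0=4 → 6/13 = 0.4615
  anger: TP=3, FP=0+1+0+1+1=3, FN=0+0+2+1+0=3 → 6/12 = 0.5000
  fear: TP=3, FP=0+1+2+0+0=3, FN=1+1+0+2+0=4 → 6/13 = 0.4615
  surprise: TP=2, FP=0+1+1+2+0=4, FN=0+1+1+0+1=3 → 4/11 = 0.3636
  disgust: TP=2, FP=1+0+0+0+1=2, FN=2+0+1+0+0=3 → 4/9 = 0.4444
Lowest is class 'surprise' with F1 score = 0.364.

0.364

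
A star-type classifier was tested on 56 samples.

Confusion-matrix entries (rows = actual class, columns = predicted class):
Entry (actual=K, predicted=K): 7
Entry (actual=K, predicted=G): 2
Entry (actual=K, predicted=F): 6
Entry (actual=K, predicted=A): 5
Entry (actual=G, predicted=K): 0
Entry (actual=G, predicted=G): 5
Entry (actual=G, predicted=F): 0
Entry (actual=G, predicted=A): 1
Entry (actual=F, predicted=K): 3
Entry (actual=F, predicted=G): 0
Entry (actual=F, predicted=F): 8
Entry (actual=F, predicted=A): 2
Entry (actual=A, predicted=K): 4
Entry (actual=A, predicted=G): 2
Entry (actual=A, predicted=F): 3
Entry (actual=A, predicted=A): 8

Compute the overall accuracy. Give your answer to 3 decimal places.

0.500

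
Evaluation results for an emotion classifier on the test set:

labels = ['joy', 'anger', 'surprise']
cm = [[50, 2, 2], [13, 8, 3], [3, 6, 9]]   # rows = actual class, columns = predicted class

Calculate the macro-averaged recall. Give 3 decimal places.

Per-class recall (TP/(TP+FN)):
  joy: TP=50, FN=2+2=4 → 50/54 = 0.9259
  anger: TP=8, FN=13+3=16 → 8/24 = 0.3333
  surprise: TP=9, FN=3+6=9 → 9/18 = 0.5000
Macro-recall = mean = (0.9259 + 0.3333 + 0.5000) / 3 = 0.586

0.586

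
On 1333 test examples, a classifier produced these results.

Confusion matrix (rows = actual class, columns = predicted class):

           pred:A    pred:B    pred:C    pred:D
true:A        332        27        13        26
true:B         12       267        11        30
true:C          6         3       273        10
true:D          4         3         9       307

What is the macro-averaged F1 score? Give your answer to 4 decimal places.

0.8849

Per-class F1 score (2·TP/(2·TP+FP+FN)):
  A: TP=332, FP=12+6+4=22, FN=27+13+26=66 → 664/752 = 0.88298
  B: TP=267, FP=27+3+3=33, FN=12+11+30=53 → 534/620 = 0.86129
  C: TP=273, FP=13+11+9=33, FN=6+3+10=19 → 546/598 = 0.91304
  D: TP=307, FP=26+30+10=66, FN=4+3+9=16 → 614/696 = 0.88218
Macro-F1 score = mean = (0.88298 + 0.86129 + 0.91304 + 0.88218) / 4 = 0.8849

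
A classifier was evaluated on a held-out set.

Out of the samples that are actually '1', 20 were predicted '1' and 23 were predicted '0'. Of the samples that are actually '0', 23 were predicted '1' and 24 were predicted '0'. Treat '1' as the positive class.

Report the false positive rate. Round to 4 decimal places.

FPR = FP/(FP+TN) = 23/(23+24) = 0.4894

0.4894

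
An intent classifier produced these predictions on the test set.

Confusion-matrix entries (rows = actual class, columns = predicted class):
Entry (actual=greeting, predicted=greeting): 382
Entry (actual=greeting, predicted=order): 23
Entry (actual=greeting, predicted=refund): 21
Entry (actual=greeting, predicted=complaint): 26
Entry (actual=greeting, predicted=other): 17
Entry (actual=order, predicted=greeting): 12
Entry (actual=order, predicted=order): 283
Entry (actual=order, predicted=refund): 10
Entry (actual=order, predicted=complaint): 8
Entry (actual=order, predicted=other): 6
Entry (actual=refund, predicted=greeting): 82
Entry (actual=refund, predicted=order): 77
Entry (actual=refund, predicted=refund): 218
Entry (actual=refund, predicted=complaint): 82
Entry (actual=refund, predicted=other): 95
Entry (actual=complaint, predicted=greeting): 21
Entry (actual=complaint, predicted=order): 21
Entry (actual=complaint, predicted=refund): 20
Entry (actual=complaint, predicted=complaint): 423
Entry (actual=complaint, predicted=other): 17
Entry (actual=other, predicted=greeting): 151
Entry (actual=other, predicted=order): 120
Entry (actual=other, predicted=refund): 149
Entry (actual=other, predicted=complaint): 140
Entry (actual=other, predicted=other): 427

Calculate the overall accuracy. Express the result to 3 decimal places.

0.612

Accuracy = trace / total = (382+283+218+423+427=1733) / 2831 = 1733/2831 = 0.612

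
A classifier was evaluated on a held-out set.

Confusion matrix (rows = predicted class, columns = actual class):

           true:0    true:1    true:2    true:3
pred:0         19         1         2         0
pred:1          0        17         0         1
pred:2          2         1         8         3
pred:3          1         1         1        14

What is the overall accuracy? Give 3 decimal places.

0.817

Accuracy = trace / total = (19+17+8+14=58) / 71 = 58/71 = 0.817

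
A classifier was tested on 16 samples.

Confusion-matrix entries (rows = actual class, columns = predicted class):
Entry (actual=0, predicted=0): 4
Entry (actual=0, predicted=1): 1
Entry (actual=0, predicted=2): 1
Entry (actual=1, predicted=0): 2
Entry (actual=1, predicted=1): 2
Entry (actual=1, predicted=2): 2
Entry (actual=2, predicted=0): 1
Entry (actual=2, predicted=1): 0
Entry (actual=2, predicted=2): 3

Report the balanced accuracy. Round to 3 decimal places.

0.583

Balanced accuracy = mean of per-class recall.
  0: recall = 4/6 = 0.6667
  1: recall = 2/6 = 0.3333
  2: recall = 3/4 = 0.7500
Mean = (0.6667 + 0.3333 + 0.7500) / 3 = 0.583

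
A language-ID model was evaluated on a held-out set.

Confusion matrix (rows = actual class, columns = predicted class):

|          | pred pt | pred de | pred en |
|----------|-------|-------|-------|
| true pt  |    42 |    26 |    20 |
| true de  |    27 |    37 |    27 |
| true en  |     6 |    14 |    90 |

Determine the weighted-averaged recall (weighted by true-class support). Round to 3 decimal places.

Per-class recall (TP/(TP+FN)):
  pt: TP=42, FN=26+20=46 → 42/88 = 0.4773
  de: TP=37, FN=27+27=54 → 37/91 = 0.4066
  en: TP=90, FN=6+14=20 → 90/110 = 0.8182
Weighted-recall = Σ (supportᵢ/N)·recallᵢ with N=289: (88/289)·0.4773 + (91/289)·0.4066 + (110/289)·0.8182 = 0.585

0.585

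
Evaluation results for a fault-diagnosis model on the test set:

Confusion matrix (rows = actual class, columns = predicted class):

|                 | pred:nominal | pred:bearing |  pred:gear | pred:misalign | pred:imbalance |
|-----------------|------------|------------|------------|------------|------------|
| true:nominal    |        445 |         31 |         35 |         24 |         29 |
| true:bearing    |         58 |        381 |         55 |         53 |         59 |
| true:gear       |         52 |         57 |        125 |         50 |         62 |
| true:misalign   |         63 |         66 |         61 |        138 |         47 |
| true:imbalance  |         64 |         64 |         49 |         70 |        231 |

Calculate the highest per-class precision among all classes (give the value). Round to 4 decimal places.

0.6525

Per-class precision (TP/(TP+FP)):
  nominal: TP=445, FP=58+52+63+64=237 → 445/682 = 0.65249
  bearing: TP=381, FP=31+57+66+64=218 → 381/599 = 0.63606
  gear: TP=125, FP=35+55+61+49=200 → 125/325 = 0.38462
  misalign: TP=138, FP=24+53+50+70=197 → 138/335 = 0.41194
  imbalance: TP=231, FP=29+59+62+47=197 → 231/428 = 0.53972
Highest is class 'nominal' with precision = 0.6525.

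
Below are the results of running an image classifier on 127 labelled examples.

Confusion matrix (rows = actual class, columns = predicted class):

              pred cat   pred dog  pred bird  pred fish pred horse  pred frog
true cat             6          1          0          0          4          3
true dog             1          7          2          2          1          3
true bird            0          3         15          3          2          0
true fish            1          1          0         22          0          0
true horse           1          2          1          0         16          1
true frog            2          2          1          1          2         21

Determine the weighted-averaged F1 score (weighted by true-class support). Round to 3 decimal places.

0.681

Per-class F1 score (2·TP/(2·TP+FP+FN)):
  cat: TP=6, FP=1+0+1+1+2=5, FN=1+0+0+4+3=8 → 12/25 = 0.4800
  dog: TP=7, FP=1+3+1+2+2=9, FN=1+2+2+1+3=9 → 14/32 = 0.4375
  bird: TP=15, FP=0+2+0+1+1=4, FN=0+3+3+2+0=8 → 30/42 = 0.7143
  fish: TP=22, FP=0+2+3+0+1=6, FN=1+1+0+0+0=2 → 44/52 = 0.8462
  horse: TP=16, FP=4+1+2+0+2=9, FN=1+2+1+0+1=5 → 32/46 = 0.6957
  frog: TP=21, FP=3+3+0+0+1=7, FN=2+2+1+1+2=8 → 42/57 = 0.7368
Weighted-F1 score = Σ (supportᵢ/N)·F1 scoreᵢ with N=127: (14/127)·0.4800 + (16/127)·0.4375 + (23/127)·0.7143 + (24/127)·0.8462 + (21/127)·0.6957 + (29/127)·0.7368 = 0.681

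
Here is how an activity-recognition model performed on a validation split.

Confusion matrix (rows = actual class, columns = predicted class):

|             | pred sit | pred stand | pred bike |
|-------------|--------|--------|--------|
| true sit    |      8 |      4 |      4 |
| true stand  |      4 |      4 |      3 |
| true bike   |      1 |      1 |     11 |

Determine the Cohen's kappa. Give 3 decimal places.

0.358

Observed agreement pₒ = trace/N = 23/40 = 0.5750
Expected agreement pₑ = Σ (rowᵢ·colᵢ)/N² = (16·13 + 11·9 + 13·18)/40² = 0.3381
κ = (pₒ − pₑ)/(1 − pₑ) = (0.5750 − 0.3381)/(1 − 0.3381) = 0.358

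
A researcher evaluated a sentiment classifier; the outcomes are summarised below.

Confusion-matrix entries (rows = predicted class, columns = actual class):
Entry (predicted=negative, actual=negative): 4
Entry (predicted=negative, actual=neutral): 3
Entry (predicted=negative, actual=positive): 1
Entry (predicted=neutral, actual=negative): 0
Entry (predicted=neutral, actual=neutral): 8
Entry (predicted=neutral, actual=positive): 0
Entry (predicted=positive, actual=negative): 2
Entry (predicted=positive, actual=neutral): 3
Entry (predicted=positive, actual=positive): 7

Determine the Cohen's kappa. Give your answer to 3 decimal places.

Observed agreement pₒ = trace/N = 19/28 = 0.6786
Expected agreement pₑ = Σ (rowᵢ·colᵢ)/N² = (6·8 + 14·8 + 8·12)/28² = 0.3265
κ = (pₒ − pₑ)/(1 − pₑ) = (0.6786 − 0.3265)/(1 − 0.3265) = 0.523

0.523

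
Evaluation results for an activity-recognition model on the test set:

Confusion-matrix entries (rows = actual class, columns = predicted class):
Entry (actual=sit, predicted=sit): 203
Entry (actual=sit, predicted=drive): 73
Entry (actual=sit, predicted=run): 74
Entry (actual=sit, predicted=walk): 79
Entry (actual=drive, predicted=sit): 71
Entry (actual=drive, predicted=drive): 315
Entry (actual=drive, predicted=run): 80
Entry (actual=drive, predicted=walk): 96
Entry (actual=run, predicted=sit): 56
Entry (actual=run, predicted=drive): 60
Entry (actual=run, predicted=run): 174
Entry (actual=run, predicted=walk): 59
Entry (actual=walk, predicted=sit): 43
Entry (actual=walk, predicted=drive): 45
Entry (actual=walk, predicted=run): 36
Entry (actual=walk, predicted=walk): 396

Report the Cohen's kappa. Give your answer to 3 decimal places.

0.441

Observed agreement pₒ = trace/N = 1088/1860 = 0.5849
Expected agreement pₑ = Σ (rowᵢ·colᵢ)/N² = (429·373 + 562·493 + 349·364 + 520·630)/1860² = 0.2578
κ = (pₒ − pₑ)/(1 − pₑ) = (0.5849 − 0.2578)/(1 − 0.2578) = 0.441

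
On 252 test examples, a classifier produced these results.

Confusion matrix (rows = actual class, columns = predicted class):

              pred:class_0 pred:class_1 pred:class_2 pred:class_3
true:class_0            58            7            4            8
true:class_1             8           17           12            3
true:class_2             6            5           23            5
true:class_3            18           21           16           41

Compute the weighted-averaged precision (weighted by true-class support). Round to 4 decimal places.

Per-class precision (TP/(TP+FP)):
  class_0: TP=58, FP=8+6+18=32 → 58/90 = 0.64444
  class_1: TP=17, FP=7+5+21=33 → 17/50 = 0.34000
  class_2: TP=23, FP=4+12+16=32 → 23/55 = 0.41818
  class_3: TP=41, FP=8+3+5=16 → 41/57 = 0.71930
Weighted-precision = Σ (supportᵢ/N)·precisionᵢ with N=252: (77/252)·0.64444 + (40/252)·0.34000 + (39/252)·0.41818 + (96/252)·0.71930 = 0.5896

0.5896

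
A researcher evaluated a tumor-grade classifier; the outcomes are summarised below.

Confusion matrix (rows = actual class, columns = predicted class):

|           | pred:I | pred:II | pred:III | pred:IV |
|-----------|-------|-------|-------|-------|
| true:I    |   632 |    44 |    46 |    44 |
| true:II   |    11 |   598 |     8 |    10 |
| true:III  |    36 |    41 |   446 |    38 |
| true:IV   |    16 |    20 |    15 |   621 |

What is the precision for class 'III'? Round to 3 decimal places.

0.866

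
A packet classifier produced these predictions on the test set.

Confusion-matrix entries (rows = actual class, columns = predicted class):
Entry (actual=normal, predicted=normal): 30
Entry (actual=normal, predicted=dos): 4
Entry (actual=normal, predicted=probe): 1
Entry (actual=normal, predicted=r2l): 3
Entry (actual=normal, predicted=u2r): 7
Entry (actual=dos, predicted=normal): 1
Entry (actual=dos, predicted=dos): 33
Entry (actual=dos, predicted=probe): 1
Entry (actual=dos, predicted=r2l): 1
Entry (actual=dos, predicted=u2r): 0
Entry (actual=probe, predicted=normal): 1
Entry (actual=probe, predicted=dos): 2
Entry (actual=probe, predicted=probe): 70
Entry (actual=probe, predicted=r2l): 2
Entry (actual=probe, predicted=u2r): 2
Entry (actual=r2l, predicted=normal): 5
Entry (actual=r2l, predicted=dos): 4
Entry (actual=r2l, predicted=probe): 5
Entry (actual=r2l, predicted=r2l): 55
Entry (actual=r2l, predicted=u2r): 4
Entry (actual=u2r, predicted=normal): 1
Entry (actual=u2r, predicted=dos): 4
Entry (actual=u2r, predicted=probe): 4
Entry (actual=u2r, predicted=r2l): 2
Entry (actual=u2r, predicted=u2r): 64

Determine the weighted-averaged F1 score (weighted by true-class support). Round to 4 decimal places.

0.8222

Per-class F1 score (2·TP/(2·TP+FP+FN)):
  normal: TP=30, FP=1+1+5+1=8, FN=4+1+3+7=15 → 60/83 = 0.72289
  dos: TP=33, FP=4+2+4+4=14, FN=1+1+1+0=3 → 66/83 = 0.79518
  probe: TP=70, FP=1+1+5+4=11, FN=1+2+2+2=7 → 140/158 = 0.88608
  r2l: TP=55, FP=3+1+2+2=8, FN=5+4+5+4=18 → 110/136 = 0.80882
  u2r: TP=64, FP=7+0+2+4=13, FN=1+4+4+2=11 → 128/152 = 0.84211
Weighted-F1 score = Σ (supportᵢ/N)·F1 scoreᵢ with N=306: (45/306)·0.72289 + (36/306)·0.79518 + (77/306)·0.88608 + (73/306)·0.80882 + (75/306)·0.84211 = 0.8222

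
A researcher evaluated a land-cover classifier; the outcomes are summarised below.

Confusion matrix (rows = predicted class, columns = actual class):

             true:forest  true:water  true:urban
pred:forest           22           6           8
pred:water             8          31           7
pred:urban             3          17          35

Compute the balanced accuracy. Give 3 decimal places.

Balanced accuracy = mean of per-class recall.
  forest: recall = 22/33 = 0.6667
  water: recall = 31/54 = 0.5741
  urban: recall = 35/50 = 0.7000
Mean = (0.6667 + 0.5741 + 0.7000) / 3 = 0.647

0.647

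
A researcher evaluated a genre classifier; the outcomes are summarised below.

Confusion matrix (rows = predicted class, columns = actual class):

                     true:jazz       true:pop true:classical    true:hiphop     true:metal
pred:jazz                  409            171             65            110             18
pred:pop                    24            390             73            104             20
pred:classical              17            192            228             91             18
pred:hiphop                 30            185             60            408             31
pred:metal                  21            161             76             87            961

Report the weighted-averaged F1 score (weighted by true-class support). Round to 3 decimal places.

Per-class F1 score (2·TP/(2·TP+FP+FN)):
  jazz: TP=409, FP=171+65+110+18=364, FN=24+17+30+21=92 → 818/1274 = 0.6421
  pop: TP=390, FP=24+73+104+20=221, FN=171+192+185+161=709 → 780/1710 = 0.4561
  classical: TP=228, FP=17+192+91+18=318, FN=65+73+60+76=274 → 456/1048 = 0.4351
  hiphop: TP=408, FP=30+185+60+31=306, FN=110+104+91+87=392 → 816/1514 = 0.5390
  metal: TP=961, FP=21+161+76+87=345, FN=18+20+18+31=87 → 1922/2354 = 0.8165
Weighted-F1 score = Σ (supportᵢ/N)·F1 scoreᵢ with N=3950: (501/3950)·0.6421 + (1099/3950)·0.4561 + (502/3950)·0.4351 + (800/3950)·0.5390 + (1048/3950)·0.8165 = 0.589

0.589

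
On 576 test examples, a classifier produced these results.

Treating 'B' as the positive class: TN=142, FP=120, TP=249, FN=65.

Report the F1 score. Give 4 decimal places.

0.7291

Precision = TP/(TP+FP) = 249/369 = 0.6748
Recall = TP/(TP+FN) = 249/314 = 0.7930
F1 = 2·TP/(2·TP+FP+FN) = 498/683 = 0.7291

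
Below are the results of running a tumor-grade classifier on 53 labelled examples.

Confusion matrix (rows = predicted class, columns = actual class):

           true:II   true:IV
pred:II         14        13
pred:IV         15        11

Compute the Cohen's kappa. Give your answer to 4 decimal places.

-0.0585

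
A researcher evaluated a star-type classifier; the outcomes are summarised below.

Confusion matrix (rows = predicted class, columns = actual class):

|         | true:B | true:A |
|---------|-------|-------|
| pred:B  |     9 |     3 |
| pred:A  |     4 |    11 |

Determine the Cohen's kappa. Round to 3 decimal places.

Observed agreement pₒ = trace/N = 20/27 = 0.7407
Expected agreement pₑ = Σ (rowᵢ·colᵢ)/N² = (13·12 + 14·15)/27² = 0.5021
κ = (pₒ − pₑ)/(1 − pₑ) = (0.7407 − 0.5021)/(1 − 0.5021) = 0.479

0.479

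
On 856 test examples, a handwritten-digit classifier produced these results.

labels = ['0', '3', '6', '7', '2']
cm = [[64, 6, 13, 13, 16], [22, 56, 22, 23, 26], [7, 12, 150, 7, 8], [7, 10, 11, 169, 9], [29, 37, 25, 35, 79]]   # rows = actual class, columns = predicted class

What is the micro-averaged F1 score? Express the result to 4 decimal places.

0.6051

Micro-averaging pools counts across classes: ΣTP=518, ΣFP=338, ΣFN=338.
Micro-F1 score = 2·TP/(2·TP+FP+FN) on pooled counts = 0.6051 (equals overall accuracy in single-label multiclass).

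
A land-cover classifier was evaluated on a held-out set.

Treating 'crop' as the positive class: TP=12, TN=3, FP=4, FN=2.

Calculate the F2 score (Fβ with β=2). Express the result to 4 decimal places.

0.8333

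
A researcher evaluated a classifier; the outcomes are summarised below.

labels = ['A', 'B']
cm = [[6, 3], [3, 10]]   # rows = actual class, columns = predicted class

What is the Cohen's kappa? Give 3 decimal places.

Observed agreement pₒ = trace/N = 16/22 = 0.7273
Expected agreement pₑ = Σ (rowᵢ·colᵢ)/N² = (9·9 + 13·13)/22² = 0.5165
κ = (pₒ − pₑ)/(1 − pₑ) = (0.7273 − 0.5165)/(1 − 0.5165) = 0.436

0.436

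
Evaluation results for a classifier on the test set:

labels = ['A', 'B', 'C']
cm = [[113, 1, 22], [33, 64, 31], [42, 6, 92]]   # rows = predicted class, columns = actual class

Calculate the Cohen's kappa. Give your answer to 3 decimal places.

0.496

Observed agreement pₒ = trace/N = 269/404 = 0.6658
Expected agreement pₑ = Σ (rowᵢ·colᵢ)/N² = (188·136 + 71·128 + 145·140)/404² = 0.3367
κ = (pₒ − pₑ)/(1 − pₑ) = (0.6658 − 0.3367)/(1 − 0.3367) = 0.496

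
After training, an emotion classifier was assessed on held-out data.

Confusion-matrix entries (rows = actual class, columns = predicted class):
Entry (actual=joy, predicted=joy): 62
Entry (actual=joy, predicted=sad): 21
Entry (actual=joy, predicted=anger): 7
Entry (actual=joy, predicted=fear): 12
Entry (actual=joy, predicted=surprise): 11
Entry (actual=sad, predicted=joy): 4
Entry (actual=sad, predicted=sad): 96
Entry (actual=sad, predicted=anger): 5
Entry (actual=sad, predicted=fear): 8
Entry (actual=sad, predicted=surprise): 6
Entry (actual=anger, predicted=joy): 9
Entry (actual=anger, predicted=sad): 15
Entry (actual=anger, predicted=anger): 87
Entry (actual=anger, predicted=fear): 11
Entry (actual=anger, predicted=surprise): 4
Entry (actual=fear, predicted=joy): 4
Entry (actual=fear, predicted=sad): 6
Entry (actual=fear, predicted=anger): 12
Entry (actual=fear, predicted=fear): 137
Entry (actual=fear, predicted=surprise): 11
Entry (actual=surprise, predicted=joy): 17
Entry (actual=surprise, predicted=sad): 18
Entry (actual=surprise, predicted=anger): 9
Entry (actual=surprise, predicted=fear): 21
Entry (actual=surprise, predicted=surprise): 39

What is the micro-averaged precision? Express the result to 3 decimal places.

0.666

Micro-averaging pools counts across classes: ΣTP=421, ΣFP=211, ΣFN=211.
Micro-precision = TP/(TP+FP) on pooled counts = 0.666 (equals overall accuracy in single-label multiclass).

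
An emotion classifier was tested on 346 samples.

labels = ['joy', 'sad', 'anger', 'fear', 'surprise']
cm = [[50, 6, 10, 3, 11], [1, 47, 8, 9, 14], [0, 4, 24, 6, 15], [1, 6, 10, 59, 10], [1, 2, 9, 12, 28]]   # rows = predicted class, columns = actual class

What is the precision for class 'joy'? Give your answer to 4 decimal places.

One-vs-rest for 'joy': TP = diagonal; FP = other classes predicted 'joy'; FN = 'joy' predicted as other.
precision = TP/(TP+FP).
joy: TP=50, FP=6+10+3+11=30 → 50/80 = 0.62500

0.6250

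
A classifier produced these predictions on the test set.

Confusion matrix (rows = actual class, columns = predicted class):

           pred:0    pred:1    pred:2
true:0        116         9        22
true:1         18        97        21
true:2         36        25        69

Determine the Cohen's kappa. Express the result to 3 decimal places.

0.522

Observed agreement pₒ = trace/N = 282/413 = 0.6828
Expected agreement pₑ = Σ (rowᵢ·colᵢ)/N² = (147·170 + 136·131 + 130·112)/413² = 0.3363
κ = (pₒ − pₑ)/(1 − pₑ) = (0.6828 − 0.3363)/(1 − 0.3363) = 0.522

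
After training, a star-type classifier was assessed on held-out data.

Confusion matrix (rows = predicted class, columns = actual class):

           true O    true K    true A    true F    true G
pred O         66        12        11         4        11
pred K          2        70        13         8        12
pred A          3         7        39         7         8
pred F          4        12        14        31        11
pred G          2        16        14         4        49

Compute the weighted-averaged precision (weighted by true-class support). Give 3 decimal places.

0.600

Per-class precision (TP/(TP+FP)):
  O: TP=66, FP=12+11+4+11=38 → 66/104 = 0.6346
  K: TP=70, FP=2+13+8+12=35 → 70/105 = 0.6667
  A: TP=39, FP=3+7+7+8=25 → 39/64 = 0.6094
  F: TP=31, FP=4+12+14+11=41 → 31/72 = 0.4306
  G: TP=49, FP=2+16+14+4=36 → 49/85 = 0.5765
Weighted-precision = Σ (supportᵢ/N)·precisionᵢ with N=430: (77/430)·0.6346 + (117/430)·0.6667 + (91/430)·0.6094 + (54/430)·0.4306 + (91/430)·0.5765 = 0.600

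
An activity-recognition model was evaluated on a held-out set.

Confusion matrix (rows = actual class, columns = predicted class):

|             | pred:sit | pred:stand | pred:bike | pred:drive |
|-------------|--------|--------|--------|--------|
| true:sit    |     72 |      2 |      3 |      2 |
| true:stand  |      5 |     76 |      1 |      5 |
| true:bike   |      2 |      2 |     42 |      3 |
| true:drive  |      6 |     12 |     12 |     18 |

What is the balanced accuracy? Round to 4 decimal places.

Balanced accuracy = mean of per-class recall.
  sit: recall = 72/79 = 0.91139
  stand: recall = 76/87 = 0.87356
  bike: recall = 42/49 = 0.85714
  drive: recall = 18/48 = 0.37500
Mean = (0.91139 + 0.87356 + 0.85714 + 0.37500) / 4 = 0.7543

0.7543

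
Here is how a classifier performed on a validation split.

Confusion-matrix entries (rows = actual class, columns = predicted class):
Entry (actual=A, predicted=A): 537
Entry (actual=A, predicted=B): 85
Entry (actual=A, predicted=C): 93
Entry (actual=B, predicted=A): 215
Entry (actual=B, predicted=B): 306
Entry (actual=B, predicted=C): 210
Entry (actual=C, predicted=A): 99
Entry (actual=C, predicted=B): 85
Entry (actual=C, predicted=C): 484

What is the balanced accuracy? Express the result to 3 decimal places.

0.631

Balanced accuracy = mean of per-class recall.
  A: recall = 537/715 = 0.7510
  B: recall = 306/731 = 0.4186
  C: recall = 484/668 = 0.7246
Mean = (0.7510 + 0.4186 + 0.7246) / 3 = 0.631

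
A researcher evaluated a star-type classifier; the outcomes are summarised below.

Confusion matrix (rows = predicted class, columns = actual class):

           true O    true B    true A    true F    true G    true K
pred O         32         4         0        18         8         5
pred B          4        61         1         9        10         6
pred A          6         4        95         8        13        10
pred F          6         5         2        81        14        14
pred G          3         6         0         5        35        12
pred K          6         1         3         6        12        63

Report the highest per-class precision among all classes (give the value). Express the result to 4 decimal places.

0.6985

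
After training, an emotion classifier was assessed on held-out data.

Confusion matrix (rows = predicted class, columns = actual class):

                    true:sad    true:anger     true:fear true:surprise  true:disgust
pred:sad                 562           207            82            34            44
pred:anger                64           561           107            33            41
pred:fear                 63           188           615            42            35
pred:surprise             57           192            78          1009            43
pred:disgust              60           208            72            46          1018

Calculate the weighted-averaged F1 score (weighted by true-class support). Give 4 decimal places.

Per-class F1 score (2·TP/(2·TP+FP+FN)):
  sad: TP=562, FP=207+82+34+44=367, FN=64+63+57+60=244 → 1124/1735 = 0.64784
  anger: TP=561, FP=64+107+33+41=245, FN=207+188+192+208=795 → 1122/2162 = 0.51896
  fear: TP=615, FP=63+188+42+35=328, FN=82+107+78+72=339 → 1230/1897 = 0.64839
  surprise: TP=1009, FP=57+192+78+43=370, FN=34+33+42+46=155 → 2018/2543 = 0.79355
  disgust: TP=1018, FP=60+208+72+46=386, FN=44+41+35+43=163 → 2036/2585 = 0.78762
Weighted-F1 score = Σ (supportᵢ/N)·F1 scoreᵢ with N=5461: (806/5461)·0.64784 + (1356/5461)·0.51896 + (954/5461)·0.64839 + (1164/5461)·0.79355 + (1181/5461)·0.78762 = 0.6772

0.6772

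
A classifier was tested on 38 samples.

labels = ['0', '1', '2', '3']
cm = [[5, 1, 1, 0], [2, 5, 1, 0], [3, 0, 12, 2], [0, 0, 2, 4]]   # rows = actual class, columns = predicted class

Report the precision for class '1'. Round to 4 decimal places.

0.8333

precision = TP/(TP+FP).
1: TP=5, FP=1+0+0=1 → 5/6 = 0.83333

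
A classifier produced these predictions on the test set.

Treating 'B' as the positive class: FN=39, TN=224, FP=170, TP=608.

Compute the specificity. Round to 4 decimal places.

Specificity = TN/(TN+FP) = 224/(224+170) = 0.5685

0.5685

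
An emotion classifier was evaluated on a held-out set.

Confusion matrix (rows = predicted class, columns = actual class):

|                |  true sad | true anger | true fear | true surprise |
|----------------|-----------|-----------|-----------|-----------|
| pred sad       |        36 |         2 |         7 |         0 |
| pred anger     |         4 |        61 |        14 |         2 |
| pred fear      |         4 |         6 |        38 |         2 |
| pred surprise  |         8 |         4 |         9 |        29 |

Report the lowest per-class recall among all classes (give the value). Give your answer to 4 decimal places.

Per-class recall (TP/(TP+FN)):
  sad: TP=36, FN=4+4+8=16 → 36/52 = 0.69231
  anger: TP=61, FN=2+6+4=12 → 61/73 = 0.83562
  fear: TP=38, FN=7+14+9=30 → 38/68 = 0.55882
  surprise: TP=29, FN=0+2+2=4 → 29/33 = 0.87879
Lowest is class 'fear' with recall = 0.5588.

0.5588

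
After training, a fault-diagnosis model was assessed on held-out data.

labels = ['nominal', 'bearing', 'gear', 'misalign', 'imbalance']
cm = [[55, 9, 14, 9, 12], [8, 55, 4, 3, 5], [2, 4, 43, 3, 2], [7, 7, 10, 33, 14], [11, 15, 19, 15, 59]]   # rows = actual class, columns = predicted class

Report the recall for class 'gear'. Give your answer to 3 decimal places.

One-vs-rest for 'gear': TP = diagonal; FP = other classes predicted 'gear'; FN = 'gear' predicted as other.
recall = TP/(TP+FN).
gear: TP=43, FN=2+4+3+2=11 → 43/54 = 0.7963

0.796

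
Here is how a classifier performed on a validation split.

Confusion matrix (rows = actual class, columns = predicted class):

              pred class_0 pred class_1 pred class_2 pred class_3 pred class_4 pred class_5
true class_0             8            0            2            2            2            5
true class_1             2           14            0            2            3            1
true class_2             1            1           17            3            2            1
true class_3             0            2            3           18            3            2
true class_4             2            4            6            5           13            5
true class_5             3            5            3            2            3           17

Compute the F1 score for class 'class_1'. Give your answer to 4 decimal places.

One-vs-rest for 'class_1': TP = diagonal; FP = other classes predicted 'class_1'; FN = 'class_1' predicted as other.
F1 score = 2·TP/(2·TP+FP+FN).
class_1: TP=14, FP=0+1+2+4+5=12, FN=2+0+2+3+1=8 → 28/48 = 0.58333

0.5833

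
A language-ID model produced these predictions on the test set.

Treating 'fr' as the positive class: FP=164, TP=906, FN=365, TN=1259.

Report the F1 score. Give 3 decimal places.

0.774

Precision = TP/(TP+FP) = 906/1070 = 0.8467
Recall = TP/(TP+FN) = 906/1271 = 0.7128
F1 = 2·TP/(2·TP+FP+FN) = 1812/2341 = 0.774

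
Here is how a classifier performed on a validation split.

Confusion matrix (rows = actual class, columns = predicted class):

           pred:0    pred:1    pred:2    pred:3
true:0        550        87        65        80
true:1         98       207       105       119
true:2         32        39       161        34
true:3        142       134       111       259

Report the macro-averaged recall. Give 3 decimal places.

Per-class recall (TP/(TP+FN)):
  0: TP=550, FN=87+65+80=232 → 550/782 = 0.7033
  1: TP=207, FN=98+105+119=322 → 207/529 = 0.3913
  2: TP=161, FN=32+39+34=105 → 161/266 = 0.6053
  3: TP=259, FN=142+134+111=387 → 259/646 = 0.4009
Macro-recall = mean = (0.7033 + 0.3913 + 0.6053 + 0.4009) / 4 = 0.525

0.525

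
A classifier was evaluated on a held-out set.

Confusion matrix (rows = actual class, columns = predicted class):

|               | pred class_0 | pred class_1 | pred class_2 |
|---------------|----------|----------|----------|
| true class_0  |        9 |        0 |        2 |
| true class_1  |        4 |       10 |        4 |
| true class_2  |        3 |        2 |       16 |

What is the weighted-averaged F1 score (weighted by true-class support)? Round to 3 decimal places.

0.699

Per-class F1 score (2·TP/(2·TP+FP+FN)):
  class_0: TP=9, FP=4+3=7, FN=0+2=2 → 18/27 = 0.6667
  class_1: TP=10, FP=0+2=2, FN=4+4=8 → 20/30 = 0.6667
  class_2: TP=16, FP=2+4=6, FN=3+2=5 → 32/43 = 0.7442
Weighted-F1 score = Σ (supportᵢ/N)·F1 scoreᵢ with N=50: (11/50)·0.6667 + (18/50)·0.6667 + (21/50)·0.7442 = 0.699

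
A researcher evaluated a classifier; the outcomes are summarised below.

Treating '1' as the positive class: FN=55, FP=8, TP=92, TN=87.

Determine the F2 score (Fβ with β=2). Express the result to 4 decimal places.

0.6686

Fβ = (1+β²)·TP / ((1+β²)·TP + β²·FN + FP), with β²=4
= 5·92 / (5·92 + 4·55 + 8) = 0.6686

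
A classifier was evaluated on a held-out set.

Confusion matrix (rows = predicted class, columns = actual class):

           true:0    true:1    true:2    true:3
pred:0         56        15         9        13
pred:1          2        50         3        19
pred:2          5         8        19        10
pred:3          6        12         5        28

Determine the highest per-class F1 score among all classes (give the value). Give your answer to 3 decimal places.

Per-class F1 score (2·TP/(2·TP+FP+FN)):
  0: TP=56, FP=15+9+13=37, FN=2+5+6=13 → 112/162 = 0.6914
  1: TP=50, FP=2+3+19=24, FN=15+8+12=35 → 100/159 = 0.6289
  2: TP=19, FP=5+8+10=23, FN=9+3+5=17 → 38/78 = 0.4872
  3: TP=28, FP=6+12+5=23, FN=13+19+10=42 → 56/121 = 0.4628
Highest is class '0' with F1 score = 0.691.

0.691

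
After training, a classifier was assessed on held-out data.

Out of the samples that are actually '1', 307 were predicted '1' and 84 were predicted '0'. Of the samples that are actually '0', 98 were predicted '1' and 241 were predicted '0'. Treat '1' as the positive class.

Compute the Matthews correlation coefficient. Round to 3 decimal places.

0.498

MCC = (TP·TN − FP·FN) / √((TP+FP)(TP+FN)(TN+FP)(TN+FN))
Numerator = 307·241 − 98·84 = 65755
Denominator = √(405·391·339·325) = √17446762125 = 132086.1920
MCC = 65755 / 132086.1920 = 0.498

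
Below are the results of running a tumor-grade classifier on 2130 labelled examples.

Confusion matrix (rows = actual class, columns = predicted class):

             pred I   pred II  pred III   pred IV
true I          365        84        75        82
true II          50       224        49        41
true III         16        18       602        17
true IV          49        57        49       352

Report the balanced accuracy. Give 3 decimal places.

Balanced accuracy = mean of per-class recall.
  I: recall = 365/606 = 0.6023
  II: recall = 224/364 = 0.6154
  III: recall = 602/653 = 0.9219
  IV: recall = 352/507 = 0.6943
Mean = (0.6023 + 0.6154 + 0.9219 + 0.6943) / 4 = 0.708

0.708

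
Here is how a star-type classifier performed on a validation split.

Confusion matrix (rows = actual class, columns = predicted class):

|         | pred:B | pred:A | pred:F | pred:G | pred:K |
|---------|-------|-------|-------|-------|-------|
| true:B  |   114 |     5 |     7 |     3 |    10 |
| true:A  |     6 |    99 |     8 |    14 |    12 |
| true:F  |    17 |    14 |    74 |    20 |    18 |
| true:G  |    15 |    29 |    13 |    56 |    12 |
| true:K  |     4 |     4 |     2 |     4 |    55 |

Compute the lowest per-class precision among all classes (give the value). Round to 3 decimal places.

Per-class precision (TP/(TP+FP)):
  B: TP=114, FP=6+17+15+4=42 → 114/156 = 0.7308
  A: TP=99, FP=5+14+29+4=52 → 99/151 = 0.6556
  F: TP=74, FP=7+8+13+2=30 → 74/104 = 0.7115
  G: TP=56, FP=3+14+20+4=41 → 56/97 = 0.5773
  K: TP=55, FP=10+12+18+12=52 → 55/107 = 0.5140
Lowest is class 'K' with precision = 0.514.

0.514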